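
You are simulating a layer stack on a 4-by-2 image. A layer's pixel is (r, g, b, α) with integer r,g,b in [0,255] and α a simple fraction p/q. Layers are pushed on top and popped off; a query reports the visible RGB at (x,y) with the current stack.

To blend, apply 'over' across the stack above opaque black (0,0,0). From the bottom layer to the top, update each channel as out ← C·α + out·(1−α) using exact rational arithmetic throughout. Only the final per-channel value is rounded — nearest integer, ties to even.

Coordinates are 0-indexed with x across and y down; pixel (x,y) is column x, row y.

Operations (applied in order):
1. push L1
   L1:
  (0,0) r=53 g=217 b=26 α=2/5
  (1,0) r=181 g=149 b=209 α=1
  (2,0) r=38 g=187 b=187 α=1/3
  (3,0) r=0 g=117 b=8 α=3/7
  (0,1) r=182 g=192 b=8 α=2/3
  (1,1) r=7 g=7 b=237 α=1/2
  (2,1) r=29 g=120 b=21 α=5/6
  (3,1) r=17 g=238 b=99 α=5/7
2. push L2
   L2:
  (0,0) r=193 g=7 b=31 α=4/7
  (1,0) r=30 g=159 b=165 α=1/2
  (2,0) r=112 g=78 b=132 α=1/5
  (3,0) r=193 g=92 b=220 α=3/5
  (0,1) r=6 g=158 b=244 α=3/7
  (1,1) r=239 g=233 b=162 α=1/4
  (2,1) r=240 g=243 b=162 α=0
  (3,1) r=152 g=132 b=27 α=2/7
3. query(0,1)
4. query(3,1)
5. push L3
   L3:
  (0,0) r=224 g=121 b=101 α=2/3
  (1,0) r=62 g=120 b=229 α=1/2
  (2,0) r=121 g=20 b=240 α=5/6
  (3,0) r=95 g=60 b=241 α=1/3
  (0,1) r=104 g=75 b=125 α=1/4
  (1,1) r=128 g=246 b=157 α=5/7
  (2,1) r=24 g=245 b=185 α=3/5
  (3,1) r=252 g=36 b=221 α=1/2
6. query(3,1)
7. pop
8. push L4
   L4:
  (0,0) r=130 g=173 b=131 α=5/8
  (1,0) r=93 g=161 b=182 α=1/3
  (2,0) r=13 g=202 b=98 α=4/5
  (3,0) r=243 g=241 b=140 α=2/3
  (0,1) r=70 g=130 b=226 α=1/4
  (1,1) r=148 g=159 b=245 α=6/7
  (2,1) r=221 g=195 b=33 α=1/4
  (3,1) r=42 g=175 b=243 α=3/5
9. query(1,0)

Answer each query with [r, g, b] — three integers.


(0,1) stack=L1,L2; from [0,0,0]:
after L1 α=2/3: [364/3, 128, 16/3]
after L2 α=3/7: [1510/21, 986/7, 2260/21]
= [72, 141, 108]

(3,1) stack=L1,L2; from [0,0,0]:
after L1 α=5/7: [85/7, 170, 495/7]
after L2 α=2/7: [2553/49, 1114/7, 2853/49]
→ [52, 159, 58]

(3,1) stack=L1,L2,L3; from [0,0,0]:
L1 α=5/7: [85/7, 170, 495/7]
L2 α=2/7: [2553/49, 1114/7, 2853/49]
L3 α=1/2: [14901/98, 683/7, 6841/49]
→ [152, 98, 140]

query (1,0) [L1,L2,L4] — begin 0,0,0
+L1 (α=1) → [181, 149, 209]
+L2 (α=1/2) → [211/2, 154, 187]
+L4 (α=1/3) → [304/3, 469/3, 556/3]
= [101, 156, 185]


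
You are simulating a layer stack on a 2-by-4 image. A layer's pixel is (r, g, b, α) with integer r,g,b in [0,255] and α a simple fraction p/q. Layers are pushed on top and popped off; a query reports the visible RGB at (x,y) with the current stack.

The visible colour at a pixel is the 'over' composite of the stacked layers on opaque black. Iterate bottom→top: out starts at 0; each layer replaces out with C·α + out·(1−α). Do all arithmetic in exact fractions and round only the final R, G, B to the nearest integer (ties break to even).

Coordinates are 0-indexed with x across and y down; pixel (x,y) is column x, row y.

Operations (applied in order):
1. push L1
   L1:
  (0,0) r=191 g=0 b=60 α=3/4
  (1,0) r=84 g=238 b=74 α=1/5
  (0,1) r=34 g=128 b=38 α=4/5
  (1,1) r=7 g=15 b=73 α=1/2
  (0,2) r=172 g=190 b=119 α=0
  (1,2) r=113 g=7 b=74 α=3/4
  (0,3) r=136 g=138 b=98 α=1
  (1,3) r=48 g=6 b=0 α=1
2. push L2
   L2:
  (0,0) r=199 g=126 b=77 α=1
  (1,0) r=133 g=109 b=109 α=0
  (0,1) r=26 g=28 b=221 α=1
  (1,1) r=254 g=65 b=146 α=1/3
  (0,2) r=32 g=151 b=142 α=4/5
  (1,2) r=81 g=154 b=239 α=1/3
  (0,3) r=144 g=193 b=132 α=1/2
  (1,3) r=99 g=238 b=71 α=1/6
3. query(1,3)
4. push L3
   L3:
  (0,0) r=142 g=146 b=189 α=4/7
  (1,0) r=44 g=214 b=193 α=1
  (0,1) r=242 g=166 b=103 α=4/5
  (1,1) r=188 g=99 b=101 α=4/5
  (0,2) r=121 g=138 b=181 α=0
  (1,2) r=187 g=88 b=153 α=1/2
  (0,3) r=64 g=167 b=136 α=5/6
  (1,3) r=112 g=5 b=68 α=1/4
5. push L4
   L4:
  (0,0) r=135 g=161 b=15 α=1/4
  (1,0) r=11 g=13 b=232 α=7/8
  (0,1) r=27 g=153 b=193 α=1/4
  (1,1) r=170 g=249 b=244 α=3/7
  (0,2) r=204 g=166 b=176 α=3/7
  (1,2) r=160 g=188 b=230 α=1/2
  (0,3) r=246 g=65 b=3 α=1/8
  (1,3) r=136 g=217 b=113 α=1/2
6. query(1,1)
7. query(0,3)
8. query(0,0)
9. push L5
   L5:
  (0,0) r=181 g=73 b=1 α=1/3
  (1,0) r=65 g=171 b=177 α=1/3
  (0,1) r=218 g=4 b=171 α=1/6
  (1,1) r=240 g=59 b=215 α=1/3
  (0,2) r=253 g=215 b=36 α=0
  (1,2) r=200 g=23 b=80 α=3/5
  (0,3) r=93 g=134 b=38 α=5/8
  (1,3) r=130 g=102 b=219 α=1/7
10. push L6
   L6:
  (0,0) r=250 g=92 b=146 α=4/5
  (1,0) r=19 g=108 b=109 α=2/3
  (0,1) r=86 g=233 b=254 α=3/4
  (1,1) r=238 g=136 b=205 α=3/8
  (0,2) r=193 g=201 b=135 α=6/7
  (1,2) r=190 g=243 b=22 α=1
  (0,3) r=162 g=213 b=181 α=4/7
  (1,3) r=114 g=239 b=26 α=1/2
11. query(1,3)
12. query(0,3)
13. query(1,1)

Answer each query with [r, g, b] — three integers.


(1,3) stack=L1,L2; from [0,0,0]:
+L1 (α=1) → [48, 6, 0]
+L2 (α=1/6) → [113/2, 134/3, 71/6]
= [56, 45, 12]

query (1,1) [L1,L2,L3,L4] — begin 0,0,0
L1 α=1/2: [7/2, 15/2, 73/2]
L2 α=1/3: [87, 80/3, 73]
L3 α=4/5: [839/5, 1268/15, 477/5]
L4 α=3/7: [5906/35, 16277/105, 5568/35]
= [169, 155, 159]

query (0,3) [L1,L2,L3,L4] — begin 0,0,0
after L1 α=1: [136, 138, 98]
after L2 α=1/2: [140, 331/2, 115]
after L3 α=5/6: [230/3, 667/4, 265/2]
after L4 α=1/8: [587/6, 4929/32, 1861/16]
rounded: [98, 154, 116]

query (0,0) [L1,L2,L3,L4] — begin 0,0,0
+L1 (α=3/4) → [573/4, 0, 45]
+L2 (α=1) → [199, 126, 77]
+L3 (α=4/7) → [1165/7, 962/7, 141]
+L4 (α=1/4) → [1110/7, 4013/28, 219/2]
= [159, 143, 110]

at x=1,y=3 over L1,L2,L3,L4,L5,L6:
L1 α=1: [48, 6, 0]
L2 α=1/6: [113/2, 134/3, 71/6]
L3 α=1/4: [563/8, 139/4, 207/8]
L4 α=1/2: [1651/16, 1007/8, 1111/16]
L5 α=1/7: [5993/56, 3429/28, 5085/56]
L6 α=1/2: [12377/112, 10121/56, 6541/112]
→ [111, 181, 58]

(0,3) stack=L1,L2,L3,L4,L5,L6; from [0,0,0]:
L1 α=1: [136, 138, 98]
L2 α=1/2: [140, 331/2, 115]
L3 α=5/6: [230/3, 667/4, 265/2]
L4 α=1/8: [587/6, 4929/32, 1861/16]
L5 α=5/8: [1517/16, 36227/256, 8623/128]
L6 α=4/7: [14919/112, 326793/1792, 118541/896]
→ [133, 182, 132]

query (1,1) [L1,L2,L3,L4,L5,L6] — begin 0,0,0
+L1 (α=1/2) → [7/2, 15/2, 73/2]
+L2 (α=1/3) → [87, 80/3, 73]
+L3 (α=4/5) → [839/5, 1268/15, 477/5]
+L4 (α=3/7) → [5906/35, 16277/105, 5568/35]
+L5 (α=1/3) → [20212/105, 38749/315, 18661/105]
+L6 (α=3/8) → [17603/84, 64453/504, 3947/21]
→ [210, 128, 188]


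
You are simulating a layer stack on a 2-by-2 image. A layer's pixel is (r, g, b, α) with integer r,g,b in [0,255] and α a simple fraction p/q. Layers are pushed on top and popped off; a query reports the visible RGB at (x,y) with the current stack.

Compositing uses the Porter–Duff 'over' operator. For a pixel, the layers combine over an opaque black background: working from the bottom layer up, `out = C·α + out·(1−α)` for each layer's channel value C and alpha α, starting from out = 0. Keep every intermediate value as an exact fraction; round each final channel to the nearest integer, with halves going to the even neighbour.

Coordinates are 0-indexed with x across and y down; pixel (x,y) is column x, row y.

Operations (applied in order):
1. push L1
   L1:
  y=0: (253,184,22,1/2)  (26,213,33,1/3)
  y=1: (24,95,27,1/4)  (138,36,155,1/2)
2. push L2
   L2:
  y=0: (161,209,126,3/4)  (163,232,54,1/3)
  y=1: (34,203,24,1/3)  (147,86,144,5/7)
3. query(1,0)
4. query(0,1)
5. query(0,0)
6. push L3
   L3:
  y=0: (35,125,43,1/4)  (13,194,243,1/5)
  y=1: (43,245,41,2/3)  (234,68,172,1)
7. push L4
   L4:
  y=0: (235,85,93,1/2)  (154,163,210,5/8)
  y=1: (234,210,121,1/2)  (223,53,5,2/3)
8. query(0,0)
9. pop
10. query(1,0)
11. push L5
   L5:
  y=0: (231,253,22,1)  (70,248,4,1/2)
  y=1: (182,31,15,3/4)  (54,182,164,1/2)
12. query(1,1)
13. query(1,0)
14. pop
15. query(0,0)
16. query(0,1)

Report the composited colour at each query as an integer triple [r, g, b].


query (1,0) [L1,L2] — begin 0,0,0
after L1 α=1/3: [26/3, 71, 11]
after L2 α=1/3: [541/9, 374/3, 76/3]
rounded: [60, 125, 25]

at x=0,y=1 over L1,L2:
L1 α=1/4: [6, 95/4, 27/4]
L2 α=1/3: [46/3, 167/2, 25/2]
rounded: [15, 84, 12]

at x=0,y=0 over L1,L2:
after L1 α=1/2: [253/2, 92, 11]
after L2 α=3/4: [1219/8, 719/4, 389/4]
= [152, 180, 97]

at x=0,y=0 over L1,L2,L3,L4:
after L1 α=1/2: [253/2, 92, 11]
after L2 α=3/4: [1219/8, 719/4, 389/4]
after L3 α=1/4: [3937/32, 2657/16, 1339/16]
after L4 α=1/2: [11457/64, 4017/32, 2827/32]
rounded: [179, 126, 88]

(1,0) stack=L1,L2,L3; from [0,0,0]:
+L1 (α=1/3) → [26/3, 71, 11]
+L2 (α=1/3) → [541/9, 374/3, 76/3]
+L3 (α=1/5) → [2281/45, 2078/15, 1033/15]
rounded: [51, 139, 69]

query (1,1) [L1,L2,L3,L5] — begin 0,0,0
after L1 α=1/2: [69, 18, 155/2]
after L2 α=5/7: [873/7, 466/7, 125]
after L3 α=1: [234, 68, 172]
after L5 α=1/2: [144, 125, 168]
→ [144, 125, 168]

at x=1,y=0 over L1,L2,L3,L5:
+L1 (α=1/3) → [26/3, 71, 11]
+L2 (α=1/3) → [541/9, 374/3, 76/3]
+L3 (α=1/5) → [2281/45, 2078/15, 1033/15]
+L5 (α=1/2) → [5431/90, 2899/15, 1093/30]
rounded: [60, 193, 36]

(0,0) stack=L1,L2,L3; from [0,0,0]:
L1 α=1/2: [253/2, 92, 11]
L2 α=3/4: [1219/8, 719/4, 389/4]
L3 α=1/4: [3937/32, 2657/16, 1339/16]
= [123, 166, 84]

at x=0,y=1 over L1,L2,L3:
+L1 (α=1/4) → [6, 95/4, 27/4]
+L2 (α=1/3) → [46/3, 167/2, 25/2]
+L3 (α=2/3) → [304/9, 1147/6, 63/2]
rounded: [34, 191, 32]


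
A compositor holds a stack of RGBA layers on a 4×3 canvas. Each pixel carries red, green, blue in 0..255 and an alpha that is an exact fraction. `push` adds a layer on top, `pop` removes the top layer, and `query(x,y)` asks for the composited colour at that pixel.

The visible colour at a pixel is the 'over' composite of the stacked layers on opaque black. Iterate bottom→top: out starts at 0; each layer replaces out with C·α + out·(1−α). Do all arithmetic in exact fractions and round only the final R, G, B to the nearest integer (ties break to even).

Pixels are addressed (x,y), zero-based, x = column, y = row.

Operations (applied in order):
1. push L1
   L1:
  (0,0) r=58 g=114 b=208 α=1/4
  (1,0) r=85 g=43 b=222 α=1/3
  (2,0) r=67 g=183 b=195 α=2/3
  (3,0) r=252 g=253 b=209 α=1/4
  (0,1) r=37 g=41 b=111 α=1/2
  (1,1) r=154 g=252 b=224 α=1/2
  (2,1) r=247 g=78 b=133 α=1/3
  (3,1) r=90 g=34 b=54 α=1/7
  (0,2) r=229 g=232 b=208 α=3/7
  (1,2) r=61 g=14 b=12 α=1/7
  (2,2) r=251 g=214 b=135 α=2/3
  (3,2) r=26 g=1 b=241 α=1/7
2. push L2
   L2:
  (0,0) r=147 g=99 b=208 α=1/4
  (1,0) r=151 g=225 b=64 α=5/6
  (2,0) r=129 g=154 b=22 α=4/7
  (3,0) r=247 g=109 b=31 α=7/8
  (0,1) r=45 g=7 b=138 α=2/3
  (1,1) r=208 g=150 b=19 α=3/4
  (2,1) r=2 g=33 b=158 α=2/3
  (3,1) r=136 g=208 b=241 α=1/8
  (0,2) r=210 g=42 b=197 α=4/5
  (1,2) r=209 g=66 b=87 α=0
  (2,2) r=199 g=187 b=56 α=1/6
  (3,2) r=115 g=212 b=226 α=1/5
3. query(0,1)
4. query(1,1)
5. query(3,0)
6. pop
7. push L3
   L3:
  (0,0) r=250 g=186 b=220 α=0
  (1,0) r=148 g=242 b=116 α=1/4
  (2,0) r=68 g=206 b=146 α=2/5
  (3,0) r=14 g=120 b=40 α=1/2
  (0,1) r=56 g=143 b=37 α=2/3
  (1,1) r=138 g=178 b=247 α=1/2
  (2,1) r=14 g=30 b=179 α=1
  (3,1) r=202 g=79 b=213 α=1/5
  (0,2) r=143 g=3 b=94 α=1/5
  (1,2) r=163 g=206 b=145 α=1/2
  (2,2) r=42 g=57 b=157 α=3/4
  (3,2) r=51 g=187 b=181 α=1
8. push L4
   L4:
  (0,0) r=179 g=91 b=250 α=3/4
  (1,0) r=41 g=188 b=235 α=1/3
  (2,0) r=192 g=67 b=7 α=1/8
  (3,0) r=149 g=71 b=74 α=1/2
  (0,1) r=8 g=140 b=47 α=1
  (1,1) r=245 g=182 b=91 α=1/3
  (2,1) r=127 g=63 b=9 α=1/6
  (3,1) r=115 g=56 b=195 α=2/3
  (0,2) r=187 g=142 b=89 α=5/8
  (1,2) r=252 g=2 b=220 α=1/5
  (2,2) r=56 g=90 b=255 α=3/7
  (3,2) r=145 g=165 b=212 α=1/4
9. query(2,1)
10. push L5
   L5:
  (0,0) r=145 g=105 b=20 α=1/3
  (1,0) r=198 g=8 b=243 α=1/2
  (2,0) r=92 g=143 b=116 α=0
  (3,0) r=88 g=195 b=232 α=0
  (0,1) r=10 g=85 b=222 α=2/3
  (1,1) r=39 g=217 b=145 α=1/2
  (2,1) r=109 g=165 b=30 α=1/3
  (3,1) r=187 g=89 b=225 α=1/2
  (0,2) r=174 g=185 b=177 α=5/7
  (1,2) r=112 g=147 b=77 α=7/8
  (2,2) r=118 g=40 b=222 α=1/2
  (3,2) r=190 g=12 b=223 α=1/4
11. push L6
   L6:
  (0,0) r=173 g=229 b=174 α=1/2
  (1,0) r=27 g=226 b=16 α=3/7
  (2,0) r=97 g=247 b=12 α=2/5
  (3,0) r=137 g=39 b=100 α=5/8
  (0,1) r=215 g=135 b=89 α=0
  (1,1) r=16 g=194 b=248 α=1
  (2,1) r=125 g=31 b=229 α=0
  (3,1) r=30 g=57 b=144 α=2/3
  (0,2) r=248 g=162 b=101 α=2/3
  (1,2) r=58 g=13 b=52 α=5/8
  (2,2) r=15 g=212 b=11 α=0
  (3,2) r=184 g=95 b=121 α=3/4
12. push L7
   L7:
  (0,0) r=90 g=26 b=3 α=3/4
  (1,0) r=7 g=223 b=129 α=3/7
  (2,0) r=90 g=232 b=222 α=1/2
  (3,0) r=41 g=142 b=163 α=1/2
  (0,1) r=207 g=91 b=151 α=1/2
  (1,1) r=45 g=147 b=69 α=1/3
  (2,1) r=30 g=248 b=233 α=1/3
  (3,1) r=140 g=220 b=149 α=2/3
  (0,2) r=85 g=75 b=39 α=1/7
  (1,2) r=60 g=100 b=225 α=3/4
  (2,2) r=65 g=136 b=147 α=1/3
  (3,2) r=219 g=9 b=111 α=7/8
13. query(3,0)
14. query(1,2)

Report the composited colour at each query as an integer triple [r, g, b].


query (0,1) [L1,L2] — begin 0,0,0
after L1 α=1/2: [37/2, 41/2, 111/2]
after L2 α=2/3: [217/6, 23/2, 221/2]
= [36, 12, 110]

at x=1,y=1 over L1,L2:
L1 α=1/2: [77, 126, 112]
L2 α=3/4: [701/4, 144, 169/4]
= [175, 144, 42]

at x=3,y=0 over L1,L2:
after L1 α=1/4: [63, 253/4, 209/4]
after L2 α=7/8: [224, 3305/32, 1077/32]
rounded: [224, 103, 34]

at x=2,y=1 over L1,L3,L4:
L1 α=1/3: [247/3, 26, 133/3]
L3 α=1: [14, 30, 179]
L4 α=1/6: [197/6, 71/2, 452/3]
rounded: [33, 36, 151]

at x=3,y=0 over L1,L3,L4,L5,L6,L7:
L1 α=1/4: [63, 253/4, 209/4]
L3 α=1/2: [77/2, 733/8, 369/8]
L4 α=1/2: [375/4, 1301/16, 961/16]
L5 α=0: [375/4, 1301/16, 961/16]
L6 α=5/8: [3865/32, 7023/128, 10883/128]
L7 α=1/2: [5177/64, 25199/256, 31747/256]
→ [81, 98, 124]

query (1,2) [L1,L3,L4,L5,L6,L7] — begin 0,0,0
after L1 α=1/7: [61/7, 2, 12/7]
after L3 α=1/2: [601/7, 104, 1027/14]
after L4 α=1/5: [4168/35, 418/5, 3594/35]
after L5 α=7/8: [3951/35, 5563/40, 22459/280]
after L6 α=5/8: [22003/280, 19289/320, 140177/2240]
after L7 α=3/4: [72403/1120, 115289/1280, 1652177/8960]
rounded: [65, 90, 184]


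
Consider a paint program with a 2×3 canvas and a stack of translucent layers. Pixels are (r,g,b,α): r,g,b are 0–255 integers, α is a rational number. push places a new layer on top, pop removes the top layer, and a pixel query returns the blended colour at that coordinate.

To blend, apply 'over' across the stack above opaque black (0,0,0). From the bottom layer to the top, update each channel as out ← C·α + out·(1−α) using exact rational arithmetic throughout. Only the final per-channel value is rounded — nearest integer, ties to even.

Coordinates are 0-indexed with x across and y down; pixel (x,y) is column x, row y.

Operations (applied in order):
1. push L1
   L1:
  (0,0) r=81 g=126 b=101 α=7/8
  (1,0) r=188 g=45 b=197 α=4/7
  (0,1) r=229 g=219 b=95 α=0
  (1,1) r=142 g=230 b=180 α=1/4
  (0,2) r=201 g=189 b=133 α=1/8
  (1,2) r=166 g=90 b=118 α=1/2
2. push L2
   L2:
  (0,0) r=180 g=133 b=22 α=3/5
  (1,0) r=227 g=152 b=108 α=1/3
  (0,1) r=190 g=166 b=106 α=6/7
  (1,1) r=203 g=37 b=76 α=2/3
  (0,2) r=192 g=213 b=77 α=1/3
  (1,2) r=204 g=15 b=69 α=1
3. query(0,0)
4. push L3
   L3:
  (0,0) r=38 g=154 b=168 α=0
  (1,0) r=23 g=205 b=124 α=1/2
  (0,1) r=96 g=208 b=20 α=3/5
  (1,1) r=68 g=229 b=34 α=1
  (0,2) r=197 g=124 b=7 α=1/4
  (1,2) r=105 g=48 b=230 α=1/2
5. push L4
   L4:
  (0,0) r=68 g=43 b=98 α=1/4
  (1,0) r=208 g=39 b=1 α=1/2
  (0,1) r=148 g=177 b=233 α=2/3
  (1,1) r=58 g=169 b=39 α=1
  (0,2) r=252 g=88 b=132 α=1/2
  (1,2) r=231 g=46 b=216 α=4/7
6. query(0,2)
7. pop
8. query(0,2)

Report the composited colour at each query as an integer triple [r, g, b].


query (0,0) [L1,L2] — begin 0,0,0
after L1 α=7/8: [567/8, 441/4, 707/8]
after L2 α=3/5: [2727/20, 1239/10, 971/20]
→ [136, 124, 49]

at x=0,y=2 over L1,L2,L3,L4:
after L1 α=1/8: [201/8, 189/8, 133/8]
after L2 α=1/3: [323/4, 347/4, 147/4]
after L3 α=1/4: [1757/16, 1537/16, 469/16]
after L4 α=1/2: [5789/32, 2945/32, 2581/32]
rounded: [181, 92, 81]

query (0,2) [L1,L2,L3] — begin 0,0,0
L1 α=1/8: [201/8, 189/8, 133/8]
L2 α=1/3: [323/4, 347/4, 147/4]
L3 α=1/4: [1757/16, 1537/16, 469/16]
→ [110, 96, 29]


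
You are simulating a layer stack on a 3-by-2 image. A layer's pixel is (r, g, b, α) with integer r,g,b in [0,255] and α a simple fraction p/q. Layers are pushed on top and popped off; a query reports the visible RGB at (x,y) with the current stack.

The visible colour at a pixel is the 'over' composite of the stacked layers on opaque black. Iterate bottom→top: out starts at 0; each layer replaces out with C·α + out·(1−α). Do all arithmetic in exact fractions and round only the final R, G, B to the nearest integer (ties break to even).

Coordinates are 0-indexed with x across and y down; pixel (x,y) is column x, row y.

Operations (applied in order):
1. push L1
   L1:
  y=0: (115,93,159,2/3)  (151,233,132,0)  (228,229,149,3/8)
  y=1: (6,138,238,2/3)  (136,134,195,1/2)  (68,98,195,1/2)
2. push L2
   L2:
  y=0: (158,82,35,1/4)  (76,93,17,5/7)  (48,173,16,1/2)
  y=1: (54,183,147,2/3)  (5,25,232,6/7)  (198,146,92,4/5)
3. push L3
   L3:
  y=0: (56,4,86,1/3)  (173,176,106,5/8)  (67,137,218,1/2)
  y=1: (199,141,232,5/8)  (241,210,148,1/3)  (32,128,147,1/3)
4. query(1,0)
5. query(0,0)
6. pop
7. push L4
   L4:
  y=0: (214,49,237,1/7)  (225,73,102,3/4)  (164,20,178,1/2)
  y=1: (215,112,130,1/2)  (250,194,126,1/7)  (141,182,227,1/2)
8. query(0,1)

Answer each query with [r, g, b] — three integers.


(1,0) stack=L1,L2,L3; from [0,0,0]:
+L1 (α=0) → [0, 0, 0]
+L2 (α=5/7) → [380/7, 465/7, 85/7]
+L3 (α=5/8) → [7195/56, 7555/56, 3965/56]
rounded: [128, 135, 71]

at x=0,y=0 over L1,L2,L3:
L1 α=2/3: [230/3, 62, 106]
L2 α=1/4: [97, 67, 353/4]
L3 α=1/3: [250/3, 46, 175/2]
→ [83, 46, 88]

query (0,1) [L1,L2,L4] — begin 0,0,0
+L1 (α=2/3) → [4, 92, 476/3]
+L2 (α=2/3) → [112/3, 458/3, 1358/9]
+L4 (α=1/2) → [757/6, 397/3, 1264/9]
= [126, 132, 140]


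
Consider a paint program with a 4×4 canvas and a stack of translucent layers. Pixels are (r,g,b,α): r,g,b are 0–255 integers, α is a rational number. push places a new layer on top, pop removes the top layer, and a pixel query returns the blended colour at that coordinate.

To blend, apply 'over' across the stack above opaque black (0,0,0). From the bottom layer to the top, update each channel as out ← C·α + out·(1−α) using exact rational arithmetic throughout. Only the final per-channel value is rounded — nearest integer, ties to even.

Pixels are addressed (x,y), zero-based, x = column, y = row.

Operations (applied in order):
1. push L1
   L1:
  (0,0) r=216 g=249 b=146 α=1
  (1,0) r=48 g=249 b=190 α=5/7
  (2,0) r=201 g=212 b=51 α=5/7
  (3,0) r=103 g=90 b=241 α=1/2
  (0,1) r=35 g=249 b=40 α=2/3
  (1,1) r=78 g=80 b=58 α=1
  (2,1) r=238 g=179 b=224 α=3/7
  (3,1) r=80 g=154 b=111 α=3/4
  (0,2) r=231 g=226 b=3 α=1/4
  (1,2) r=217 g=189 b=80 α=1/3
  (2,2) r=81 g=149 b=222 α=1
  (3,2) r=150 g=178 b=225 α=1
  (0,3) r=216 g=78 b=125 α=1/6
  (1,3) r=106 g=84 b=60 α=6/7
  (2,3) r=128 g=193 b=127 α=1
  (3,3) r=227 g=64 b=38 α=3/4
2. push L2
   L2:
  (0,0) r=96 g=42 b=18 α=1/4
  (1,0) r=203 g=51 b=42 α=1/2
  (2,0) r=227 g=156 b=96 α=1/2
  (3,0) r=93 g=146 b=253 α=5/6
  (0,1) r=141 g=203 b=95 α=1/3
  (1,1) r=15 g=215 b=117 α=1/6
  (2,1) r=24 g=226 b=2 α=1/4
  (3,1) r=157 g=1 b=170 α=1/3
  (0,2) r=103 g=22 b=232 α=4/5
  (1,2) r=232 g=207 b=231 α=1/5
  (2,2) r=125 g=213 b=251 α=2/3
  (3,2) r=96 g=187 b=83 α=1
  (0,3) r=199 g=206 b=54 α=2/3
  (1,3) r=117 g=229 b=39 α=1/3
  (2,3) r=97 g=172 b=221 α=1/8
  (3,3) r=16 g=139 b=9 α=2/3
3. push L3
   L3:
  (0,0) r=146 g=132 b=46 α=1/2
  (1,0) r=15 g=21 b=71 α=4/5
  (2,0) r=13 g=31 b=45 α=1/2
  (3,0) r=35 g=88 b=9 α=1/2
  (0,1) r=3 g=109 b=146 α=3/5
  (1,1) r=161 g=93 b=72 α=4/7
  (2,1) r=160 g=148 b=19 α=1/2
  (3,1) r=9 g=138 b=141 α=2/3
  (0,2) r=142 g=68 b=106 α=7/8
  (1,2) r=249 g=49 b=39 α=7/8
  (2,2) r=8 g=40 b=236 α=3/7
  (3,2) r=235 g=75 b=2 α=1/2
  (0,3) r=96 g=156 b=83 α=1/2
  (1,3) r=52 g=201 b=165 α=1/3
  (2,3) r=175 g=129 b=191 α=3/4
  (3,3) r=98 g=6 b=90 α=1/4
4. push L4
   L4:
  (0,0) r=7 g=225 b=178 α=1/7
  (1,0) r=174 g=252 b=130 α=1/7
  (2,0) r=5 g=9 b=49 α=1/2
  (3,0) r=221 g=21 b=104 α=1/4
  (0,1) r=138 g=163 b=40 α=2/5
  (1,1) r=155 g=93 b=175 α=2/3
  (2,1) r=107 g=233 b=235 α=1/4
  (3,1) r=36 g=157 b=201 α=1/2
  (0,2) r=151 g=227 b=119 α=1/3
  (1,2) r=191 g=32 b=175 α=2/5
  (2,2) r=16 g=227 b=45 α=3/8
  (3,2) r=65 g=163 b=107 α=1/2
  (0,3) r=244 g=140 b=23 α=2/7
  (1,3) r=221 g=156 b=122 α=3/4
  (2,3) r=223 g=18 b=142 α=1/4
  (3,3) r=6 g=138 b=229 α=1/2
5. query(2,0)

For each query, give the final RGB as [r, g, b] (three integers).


query (2,0) [L1,L2,L3,L4] — begin 0,0,0
L1 α=5/7: [1005/7, 1060/7, 255/7]
L2 α=1/2: [1297/7, 1076/7, 927/14]
L3 α=1/2: [694/7, 1293/14, 1557/28]
L4 α=1/2: [729/14, 1419/28, 2929/56]
= [52, 51, 52]


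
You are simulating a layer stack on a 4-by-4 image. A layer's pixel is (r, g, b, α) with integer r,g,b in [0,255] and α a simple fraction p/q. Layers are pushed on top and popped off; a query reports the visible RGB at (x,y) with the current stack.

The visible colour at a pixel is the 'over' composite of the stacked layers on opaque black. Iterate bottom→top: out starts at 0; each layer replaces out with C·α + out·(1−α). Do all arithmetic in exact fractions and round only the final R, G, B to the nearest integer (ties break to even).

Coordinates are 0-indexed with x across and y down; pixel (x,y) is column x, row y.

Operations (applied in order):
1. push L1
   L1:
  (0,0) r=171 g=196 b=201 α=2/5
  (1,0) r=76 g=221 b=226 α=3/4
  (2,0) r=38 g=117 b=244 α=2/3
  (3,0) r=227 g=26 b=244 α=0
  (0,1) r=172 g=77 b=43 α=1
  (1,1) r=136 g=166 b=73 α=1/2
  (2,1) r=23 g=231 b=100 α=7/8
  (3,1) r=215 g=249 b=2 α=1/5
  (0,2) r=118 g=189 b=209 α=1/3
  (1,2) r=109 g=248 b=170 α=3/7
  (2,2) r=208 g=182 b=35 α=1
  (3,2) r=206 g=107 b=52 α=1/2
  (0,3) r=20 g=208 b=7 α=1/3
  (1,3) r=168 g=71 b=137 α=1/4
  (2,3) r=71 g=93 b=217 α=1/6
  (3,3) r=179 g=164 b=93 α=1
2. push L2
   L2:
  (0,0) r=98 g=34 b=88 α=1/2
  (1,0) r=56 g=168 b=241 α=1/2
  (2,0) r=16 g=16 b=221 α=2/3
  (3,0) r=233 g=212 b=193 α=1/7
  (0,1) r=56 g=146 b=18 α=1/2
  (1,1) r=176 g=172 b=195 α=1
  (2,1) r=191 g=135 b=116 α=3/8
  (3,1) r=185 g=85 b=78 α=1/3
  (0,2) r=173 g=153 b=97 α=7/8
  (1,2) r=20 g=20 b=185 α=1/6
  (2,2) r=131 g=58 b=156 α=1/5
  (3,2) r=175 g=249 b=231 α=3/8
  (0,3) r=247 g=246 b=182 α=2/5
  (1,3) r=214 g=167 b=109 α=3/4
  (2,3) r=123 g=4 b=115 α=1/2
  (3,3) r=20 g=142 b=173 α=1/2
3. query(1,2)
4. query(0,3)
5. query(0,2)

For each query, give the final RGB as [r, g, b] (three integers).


(1,2) stack=L1,L2; from [0,0,0]:
L1 α=3/7: [327/7, 744/7, 510/7]
L2 α=1/6: [1775/42, 1930/21, 3845/42]
= [42, 92, 92]

(0,3) stack=L1,L2; from [0,0,0]:
+L1 (α=1/3) → [20/3, 208/3, 7/3]
+L2 (α=2/5) → [514/5, 140, 371/5]
→ [103, 140, 74]

at x=0,y=2 over L1,L2:
after L1 α=1/3: [118/3, 63, 209/3]
after L2 α=7/8: [3751/24, 567/4, 1123/12]
= [156, 142, 94]


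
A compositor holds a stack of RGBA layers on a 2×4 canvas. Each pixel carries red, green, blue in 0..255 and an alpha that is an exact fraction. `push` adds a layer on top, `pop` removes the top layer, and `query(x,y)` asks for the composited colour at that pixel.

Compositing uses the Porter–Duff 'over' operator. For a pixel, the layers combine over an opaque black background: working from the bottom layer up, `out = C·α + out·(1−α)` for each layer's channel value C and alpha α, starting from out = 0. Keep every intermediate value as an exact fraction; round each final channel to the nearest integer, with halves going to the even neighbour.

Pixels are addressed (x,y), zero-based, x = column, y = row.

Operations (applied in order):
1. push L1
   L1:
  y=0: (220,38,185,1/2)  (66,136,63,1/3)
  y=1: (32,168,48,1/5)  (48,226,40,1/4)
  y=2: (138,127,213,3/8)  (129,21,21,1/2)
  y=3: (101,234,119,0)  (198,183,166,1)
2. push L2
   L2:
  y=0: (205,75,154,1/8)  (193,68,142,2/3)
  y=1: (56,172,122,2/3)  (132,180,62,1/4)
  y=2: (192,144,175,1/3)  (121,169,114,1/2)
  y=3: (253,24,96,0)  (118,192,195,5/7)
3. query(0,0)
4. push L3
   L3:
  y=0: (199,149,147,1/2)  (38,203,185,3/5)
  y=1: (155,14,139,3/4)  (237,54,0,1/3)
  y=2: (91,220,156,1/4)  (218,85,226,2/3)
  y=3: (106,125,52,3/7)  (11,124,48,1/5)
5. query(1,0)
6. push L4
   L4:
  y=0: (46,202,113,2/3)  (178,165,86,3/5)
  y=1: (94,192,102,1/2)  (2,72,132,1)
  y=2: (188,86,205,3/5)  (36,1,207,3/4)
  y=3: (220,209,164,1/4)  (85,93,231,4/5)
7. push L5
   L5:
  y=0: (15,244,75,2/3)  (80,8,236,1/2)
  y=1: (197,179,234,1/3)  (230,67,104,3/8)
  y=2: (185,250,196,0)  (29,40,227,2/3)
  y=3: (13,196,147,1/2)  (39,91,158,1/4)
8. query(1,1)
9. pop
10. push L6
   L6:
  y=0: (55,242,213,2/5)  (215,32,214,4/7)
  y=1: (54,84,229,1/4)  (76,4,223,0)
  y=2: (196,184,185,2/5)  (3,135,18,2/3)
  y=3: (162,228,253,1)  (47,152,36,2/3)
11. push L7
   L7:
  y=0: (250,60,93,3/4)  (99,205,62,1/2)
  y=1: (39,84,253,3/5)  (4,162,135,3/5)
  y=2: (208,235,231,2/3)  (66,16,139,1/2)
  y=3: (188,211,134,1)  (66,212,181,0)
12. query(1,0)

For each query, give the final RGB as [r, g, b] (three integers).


query (0,0) [L1,L2] — begin 0,0,0
after L1 α=1/2: [110, 19, 185/2]
after L2 α=1/8: [975/8, 26, 1603/16]
= [122, 26, 100]

(1,0) stack=L1,L2,L3; from [0,0,0]:
+L1 (α=1/3) → [22, 136/3, 21]
+L2 (α=2/3) → [136, 544/9, 305/3]
+L3 (α=3/5) → [386/5, 6569/45, 455/3]
rounded: [77, 146, 152]

query (1,1) [L1,L2,L3,L4,L5] — begin 0,0,0
after L1 α=1/4: [12, 113/2, 10]
after L2 α=1/4: [42, 699/8, 23]
after L3 α=1/3: [107, 305/4, 46/3]
after L4 α=1: [2, 72, 132]
after L5 α=3/8: [175/2, 561/8, 243/2]
rounded: [88, 70, 122]

(1,0) stack=L1,L2,L3,L4,L6,L7; from [0,0,0]:
after L1 α=1/3: [22, 136/3, 21]
after L2 α=2/3: [136, 544/9, 305/3]
after L3 α=3/5: [386/5, 6569/45, 455/3]
after L4 α=3/5: [3442/25, 35413/225, 1684/15]
after L6 α=4/7: [31826/175, 45013/525, 852/5]
after L7 α=1/2: [49151/350, 76319/525, 581/5]
= [140, 145, 116]


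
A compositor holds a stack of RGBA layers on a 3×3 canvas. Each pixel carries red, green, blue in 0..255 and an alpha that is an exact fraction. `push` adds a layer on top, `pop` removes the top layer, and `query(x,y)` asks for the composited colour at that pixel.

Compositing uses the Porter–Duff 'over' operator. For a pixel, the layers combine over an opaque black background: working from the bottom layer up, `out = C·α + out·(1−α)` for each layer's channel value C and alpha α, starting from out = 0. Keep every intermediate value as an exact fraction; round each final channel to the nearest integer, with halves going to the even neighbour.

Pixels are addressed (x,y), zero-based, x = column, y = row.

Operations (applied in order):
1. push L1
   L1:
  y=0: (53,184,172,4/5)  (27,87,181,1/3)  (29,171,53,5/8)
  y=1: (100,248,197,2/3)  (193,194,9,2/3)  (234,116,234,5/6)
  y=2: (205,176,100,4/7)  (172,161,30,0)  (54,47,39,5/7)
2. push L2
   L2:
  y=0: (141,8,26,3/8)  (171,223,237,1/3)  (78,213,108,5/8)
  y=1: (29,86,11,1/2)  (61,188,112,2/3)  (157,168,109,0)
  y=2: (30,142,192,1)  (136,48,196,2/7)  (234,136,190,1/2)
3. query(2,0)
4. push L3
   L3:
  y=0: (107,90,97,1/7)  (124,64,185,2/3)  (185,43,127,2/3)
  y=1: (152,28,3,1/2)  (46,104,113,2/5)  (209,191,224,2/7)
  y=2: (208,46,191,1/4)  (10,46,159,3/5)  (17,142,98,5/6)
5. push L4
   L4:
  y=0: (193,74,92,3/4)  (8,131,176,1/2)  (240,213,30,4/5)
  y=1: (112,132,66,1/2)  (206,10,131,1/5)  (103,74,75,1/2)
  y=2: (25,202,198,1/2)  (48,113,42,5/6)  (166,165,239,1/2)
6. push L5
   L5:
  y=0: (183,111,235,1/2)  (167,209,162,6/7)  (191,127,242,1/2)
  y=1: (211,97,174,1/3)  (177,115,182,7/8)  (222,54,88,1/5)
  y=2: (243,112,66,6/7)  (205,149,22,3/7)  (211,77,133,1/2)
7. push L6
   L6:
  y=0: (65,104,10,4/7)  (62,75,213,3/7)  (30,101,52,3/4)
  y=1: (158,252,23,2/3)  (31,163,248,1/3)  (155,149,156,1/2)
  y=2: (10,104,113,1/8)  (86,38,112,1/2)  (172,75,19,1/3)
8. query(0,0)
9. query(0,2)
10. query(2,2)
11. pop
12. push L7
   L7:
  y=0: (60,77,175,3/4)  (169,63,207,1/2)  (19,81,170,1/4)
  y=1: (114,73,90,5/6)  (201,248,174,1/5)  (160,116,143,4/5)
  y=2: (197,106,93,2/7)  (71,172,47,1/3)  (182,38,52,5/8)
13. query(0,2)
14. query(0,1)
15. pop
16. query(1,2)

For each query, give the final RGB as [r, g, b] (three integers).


(2,0) stack=L1,L2; from [0,0,0]:
+L1 (α=5/8) → [145/8, 855/8, 265/8]
+L2 (α=5/8) → [3555/64, 11085/64, 5115/64]
rounded: [56, 173, 80]

at x=0,y=0 over L1,L2,L3,L4,L5,L6:
after L1 α=4/5: [212/5, 736/5, 688/5]
after L2 α=3/8: [635/8, 95, 383/4]
after L3 α=1/7: [2333/28, 660/7, 1343/14]
after L4 α=3/4: [18545/112, 1107/14, 5207/56]
after L5 α=1/2: [39041/224, 2661/28, 18367/112]
after L6 α=4/7: [175363/1568, 19631/196, 59581/784]
= [112, 100, 76]

(0,2) stack=L1,L2,L3,L4,L5,L6; from [0,0,0]:
after L1 α=4/7: [820/7, 704/7, 400/7]
after L2 α=1: [30, 142, 192]
after L3 α=1/4: [149/2, 118, 767/4]
after L4 α=1/2: [199/4, 160, 1559/8]
after L5 α=6/7: [6031/28, 832/7, 4727/56]
after L6 α=1/8: [6071/32, 117, 5631/64]
→ [190, 117, 88]

query (2,2) [L1,L2,L3,L4,L5,L6] — begin 0,0,0
+L1 (α=5/7) → [270/7, 235/7, 195/7]
+L2 (α=1/2) → [954/7, 1187/14, 1525/14]
+L3 (α=5/6) → [1549/42, 3709/28, 2795/28]
+L4 (α=1/2) → [8521/84, 8329/56, 9487/56]
+L5 (α=1/2) → [26245/168, 12641/112, 16935/112]
+L6 (α=1/3) → [40693/252, 16841/168, 17999/168]
→ [161, 100, 107]

query (0,2) [L1,L2,L3,L4,L5,L7] — begin 0,0,0
+L1 (α=4/7) → [820/7, 704/7, 400/7]
+L2 (α=1) → [30, 142, 192]
+L3 (α=1/4) → [149/2, 118, 767/4]
+L4 (α=1/2) → [199/4, 160, 1559/8]
+L5 (α=6/7) → [6031/28, 832/7, 4727/56]
+L7 (α=2/7) → [41187/196, 5644/49, 34051/392]
→ [210, 115, 87]

query (0,1) [L1,L2,L3,L4,L5,L7] — begin 0,0,0
after L1 α=2/3: [200/3, 496/3, 394/3]
after L2 α=1/2: [287/6, 377/3, 427/6]
after L3 α=1/2: [1199/12, 461/6, 445/12]
after L4 α=1/2: [2543/24, 1253/12, 1237/24]
after L5 α=1/3: [5075/36, 1835/18, 3325/36]
after L7 α=5/6: [25595/216, 8405/108, 19525/216]
= [118, 78, 90]

query (1,2) [L1,L2,L3,L4,L5] — begin 0,0,0
+L1 (α=0) → [0, 0, 0]
+L2 (α=2/7) → [272/7, 96/7, 56]
+L3 (α=3/5) → [754/35, 1158/35, 589/5]
+L4 (α=5/6) → [4577/105, 20933/210, 1639/30]
+L5 (α=3/7) → [82883/735, 88801/735, 4268/105]
= [113, 121, 41]


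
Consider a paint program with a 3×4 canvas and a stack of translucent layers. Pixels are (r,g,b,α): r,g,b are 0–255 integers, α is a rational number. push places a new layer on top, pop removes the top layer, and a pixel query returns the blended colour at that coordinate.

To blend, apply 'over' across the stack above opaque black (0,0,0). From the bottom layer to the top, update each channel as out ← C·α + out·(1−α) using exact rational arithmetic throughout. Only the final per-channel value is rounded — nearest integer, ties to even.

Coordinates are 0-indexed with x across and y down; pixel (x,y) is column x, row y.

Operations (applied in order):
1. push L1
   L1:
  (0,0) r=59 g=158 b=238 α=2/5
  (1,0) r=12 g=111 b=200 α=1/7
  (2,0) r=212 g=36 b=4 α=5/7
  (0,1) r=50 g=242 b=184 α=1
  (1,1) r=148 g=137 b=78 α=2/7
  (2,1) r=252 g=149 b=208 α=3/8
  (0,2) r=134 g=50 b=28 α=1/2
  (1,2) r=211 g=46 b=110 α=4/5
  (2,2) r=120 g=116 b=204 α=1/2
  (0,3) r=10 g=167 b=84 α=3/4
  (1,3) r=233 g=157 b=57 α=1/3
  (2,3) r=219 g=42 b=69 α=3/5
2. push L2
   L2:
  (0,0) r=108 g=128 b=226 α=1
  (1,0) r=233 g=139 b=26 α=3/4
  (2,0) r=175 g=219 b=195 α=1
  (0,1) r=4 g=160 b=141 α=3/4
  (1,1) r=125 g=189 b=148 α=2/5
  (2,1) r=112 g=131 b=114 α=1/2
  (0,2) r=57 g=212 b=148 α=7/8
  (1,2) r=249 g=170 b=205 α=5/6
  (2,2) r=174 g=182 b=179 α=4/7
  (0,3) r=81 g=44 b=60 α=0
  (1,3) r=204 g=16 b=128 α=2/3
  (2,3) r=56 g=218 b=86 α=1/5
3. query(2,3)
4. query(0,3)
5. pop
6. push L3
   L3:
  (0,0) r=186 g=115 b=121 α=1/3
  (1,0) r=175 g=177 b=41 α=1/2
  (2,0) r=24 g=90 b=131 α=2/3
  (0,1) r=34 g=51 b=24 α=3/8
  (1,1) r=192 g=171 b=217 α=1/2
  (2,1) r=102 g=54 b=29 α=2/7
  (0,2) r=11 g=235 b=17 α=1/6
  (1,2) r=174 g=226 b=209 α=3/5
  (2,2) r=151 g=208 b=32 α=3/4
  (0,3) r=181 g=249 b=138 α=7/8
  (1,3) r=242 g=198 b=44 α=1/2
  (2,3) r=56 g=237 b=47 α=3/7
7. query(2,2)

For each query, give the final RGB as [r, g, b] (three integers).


at x=2,y=3 over L1,L2:
+L1 (α=3/5) → [657/5, 126/5, 207/5]
+L2 (α=1/5) → [2908/25, 1594/25, 1258/25]
rounded: [116, 64, 50]

query (0,3) [L1,L2] — begin 0,0,0
after L1 α=3/4: [15/2, 501/4, 63]
after L2 α=0: [15/2, 501/4, 63]
→ [8, 125, 63]

at x=2,y=2 over L1,L3:
L1 α=1/2: [60, 58, 102]
L3 α=3/4: [513/4, 341/2, 99/2]
rounded: [128, 170, 50]


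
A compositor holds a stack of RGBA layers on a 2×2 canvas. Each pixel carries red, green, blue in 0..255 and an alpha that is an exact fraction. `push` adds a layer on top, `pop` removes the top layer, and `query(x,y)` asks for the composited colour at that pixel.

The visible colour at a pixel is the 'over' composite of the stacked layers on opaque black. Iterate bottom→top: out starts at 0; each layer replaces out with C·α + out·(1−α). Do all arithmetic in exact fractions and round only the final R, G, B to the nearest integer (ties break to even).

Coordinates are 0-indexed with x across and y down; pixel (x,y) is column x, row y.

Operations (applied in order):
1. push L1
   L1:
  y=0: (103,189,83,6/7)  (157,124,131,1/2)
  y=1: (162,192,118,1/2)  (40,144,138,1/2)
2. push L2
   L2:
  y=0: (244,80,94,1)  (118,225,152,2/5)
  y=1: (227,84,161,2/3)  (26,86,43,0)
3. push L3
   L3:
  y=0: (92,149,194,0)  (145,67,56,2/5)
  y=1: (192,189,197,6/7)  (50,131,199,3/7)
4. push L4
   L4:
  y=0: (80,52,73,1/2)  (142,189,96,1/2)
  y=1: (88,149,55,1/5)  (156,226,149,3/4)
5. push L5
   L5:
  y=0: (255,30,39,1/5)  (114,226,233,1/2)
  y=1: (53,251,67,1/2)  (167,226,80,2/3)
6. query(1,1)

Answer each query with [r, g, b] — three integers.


(1,1) stack=L1,L2,L3,L4,L5; from [0,0,0]:
+L1 (α=1/2) → [20, 72, 69]
+L2 (α=0) → [20, 72, 69]
+L3 (α=3/7) → [230/7, 681/7, 873/7]
+L4 (α=3/4) → [1753/14, 5427/28, 2001/14]
+L5 (α=2/3) → [2143/14, 18083/84, 4241/42]
= [153, 215, 101]


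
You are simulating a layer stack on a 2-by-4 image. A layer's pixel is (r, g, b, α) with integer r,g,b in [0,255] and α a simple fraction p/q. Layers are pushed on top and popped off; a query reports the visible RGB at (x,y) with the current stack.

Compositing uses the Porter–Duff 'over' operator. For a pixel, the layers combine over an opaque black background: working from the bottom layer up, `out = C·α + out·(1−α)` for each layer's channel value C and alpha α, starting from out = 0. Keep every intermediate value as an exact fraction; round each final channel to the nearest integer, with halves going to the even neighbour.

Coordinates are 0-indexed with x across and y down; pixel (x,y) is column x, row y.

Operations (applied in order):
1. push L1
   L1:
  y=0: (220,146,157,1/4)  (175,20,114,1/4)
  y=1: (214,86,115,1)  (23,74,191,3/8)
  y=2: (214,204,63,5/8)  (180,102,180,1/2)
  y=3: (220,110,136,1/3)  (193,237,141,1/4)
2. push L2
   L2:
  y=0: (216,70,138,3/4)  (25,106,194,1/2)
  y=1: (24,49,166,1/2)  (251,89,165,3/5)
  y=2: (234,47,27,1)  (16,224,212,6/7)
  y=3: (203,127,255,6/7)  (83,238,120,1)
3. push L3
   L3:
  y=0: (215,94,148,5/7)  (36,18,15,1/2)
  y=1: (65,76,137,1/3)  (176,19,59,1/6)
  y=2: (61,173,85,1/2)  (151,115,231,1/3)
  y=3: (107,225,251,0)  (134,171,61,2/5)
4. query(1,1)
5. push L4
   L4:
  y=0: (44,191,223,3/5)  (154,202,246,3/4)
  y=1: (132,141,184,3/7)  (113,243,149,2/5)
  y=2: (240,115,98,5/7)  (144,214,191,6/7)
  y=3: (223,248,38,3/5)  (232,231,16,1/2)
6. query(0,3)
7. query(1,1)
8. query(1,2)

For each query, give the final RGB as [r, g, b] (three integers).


(1,1) stack=L1,L2,L3; from [0,0,0]:
+L1 (α=3/8) → [69/8, 111/4, 573/8]
+L2 (α=3/5) → [3081/20, 129/2, 2553/20]
+L3 (α=1/6) → [3785/24, 683/12, 2789/24]
→ [158, 57, 116]

query (0,3) [L1,L2,L3,L4] — begin 0,0,0
L1 α=1/3: [220/3, 110/3, 136/3]
L2 α=6/7: [3874/21, 2396/21, 4726/21]
L3 α=0: [3874/21, 2396/21, 4726/21]
L4 α=3/5: [21797/105, 20416/105, 11846/105]
rounded: [208, 194, 113]

query (1,1) [L1,L2,L3,L4] — begin 0,0,0
after L1 α=3/8: [69/8, 111/4, 573/8]
after L2 α=3/5: [3081/20, 129/2, 2553/20]
after L3 α=1/6: [3785/24, 683/12, 2789/24]
after L4 α=2/5: [5593/40, 2627/20, 5173/40]
= [140, 131, 129]

at x=1,y=2 over L1,L2,L3,L4:
+L1 (α=1/2) → [90, 51, 90]
+L2 (α=6/7) → [186/7, 1395/7, 1362/7]
+L3 (α=1/3) → [1429/21, 3595/21, 1447/7]
+L4 (α=6/7) → [19573/147, 30559/147, 9469/49]
rounded: [133, 208, 193]


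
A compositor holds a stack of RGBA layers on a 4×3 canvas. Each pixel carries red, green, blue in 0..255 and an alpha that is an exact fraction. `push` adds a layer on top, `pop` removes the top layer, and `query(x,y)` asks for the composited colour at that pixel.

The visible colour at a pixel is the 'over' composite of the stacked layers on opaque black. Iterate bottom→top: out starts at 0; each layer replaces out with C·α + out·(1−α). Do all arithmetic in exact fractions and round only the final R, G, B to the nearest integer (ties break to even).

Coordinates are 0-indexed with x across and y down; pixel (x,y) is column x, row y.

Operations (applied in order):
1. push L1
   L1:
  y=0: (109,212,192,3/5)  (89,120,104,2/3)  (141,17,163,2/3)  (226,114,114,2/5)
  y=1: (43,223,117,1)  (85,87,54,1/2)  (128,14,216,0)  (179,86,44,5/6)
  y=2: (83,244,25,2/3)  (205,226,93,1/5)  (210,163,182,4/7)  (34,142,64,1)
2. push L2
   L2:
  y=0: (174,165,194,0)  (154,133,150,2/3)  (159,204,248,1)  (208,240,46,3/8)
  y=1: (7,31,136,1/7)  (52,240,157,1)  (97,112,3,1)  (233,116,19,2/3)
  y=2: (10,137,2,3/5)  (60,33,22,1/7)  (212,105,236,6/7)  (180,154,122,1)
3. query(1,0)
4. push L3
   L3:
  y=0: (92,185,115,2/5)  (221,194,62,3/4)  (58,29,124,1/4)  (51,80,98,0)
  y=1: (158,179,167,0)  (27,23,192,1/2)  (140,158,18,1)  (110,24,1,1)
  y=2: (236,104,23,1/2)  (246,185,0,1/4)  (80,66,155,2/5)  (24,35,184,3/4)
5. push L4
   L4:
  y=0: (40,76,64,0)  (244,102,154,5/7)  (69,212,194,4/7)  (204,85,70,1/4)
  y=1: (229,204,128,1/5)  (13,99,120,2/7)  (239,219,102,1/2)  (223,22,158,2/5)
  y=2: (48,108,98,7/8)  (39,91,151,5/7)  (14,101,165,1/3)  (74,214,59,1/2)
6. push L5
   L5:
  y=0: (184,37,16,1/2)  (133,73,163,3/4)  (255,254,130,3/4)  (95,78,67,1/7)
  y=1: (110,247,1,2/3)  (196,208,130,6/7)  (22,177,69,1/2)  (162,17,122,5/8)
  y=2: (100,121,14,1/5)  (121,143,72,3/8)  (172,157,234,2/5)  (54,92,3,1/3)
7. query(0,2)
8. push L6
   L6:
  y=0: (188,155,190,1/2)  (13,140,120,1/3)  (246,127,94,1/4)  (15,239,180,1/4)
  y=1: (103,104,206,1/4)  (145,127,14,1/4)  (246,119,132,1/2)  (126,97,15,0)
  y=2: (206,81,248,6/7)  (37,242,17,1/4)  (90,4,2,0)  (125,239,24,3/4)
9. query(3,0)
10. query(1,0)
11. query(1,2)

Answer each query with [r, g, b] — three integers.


at x=1,y=0 over L1,L2:
+L1 (α=2/3) → [178/3, 80, 208/3]
+L2 (α=2/3) → [1102/9, 346/3, 1108/9]
rounded: [122, 115, 123]

query (0,2) [L1,L2,L3,L4,L5] — begin 0,0,0
after L1 α=2/3: [166/3, 488/3, 50/3]
after L2 α=3/5: [422/15, 2209/15, 118/15]
after L3 α=1/2: [1981/15, 3769/30, 463/30]
after L4 α=7/8: [7021/120, 26449/240, 21043/240]
after L5 α=1/5: [10021/150, 33709/300, 21883/300]
= [67, 112, 73]

query (3,0) [L1,L2,L3,L4,L5,L6] — begin 0,0,0
+L1 (α=2/5) → [452/5, 228/5, 228/5]
+L2 (α=3/8) → [269/2, 237/2, 183/4]
+L3 (α=0) → [269/2, 237/2, 183/4]
+L4 (α=1/4) → [1215/8, 881/8, 829/16]
+L5 (α=1/7) → [575/4, 2955/28, 3023/56]
+L6 (α=1/4) → [1785/16, 15557/112, 19149/224]
rounded: [112, 139, 85]

(1,0) stack=L1,L2,L3,L4,L5,L6; from [0,0,0]:
L1 α=2/3: [178/3, 80, 208/3]
L2 α=2/3: [1102/9, 346/3, 1108/9]
L3 α=3/4: [7069/36, 523/3, 1391/18]
L4 α=5/7: [4147/18, 368/3, 8321/63]
L5 α=3/4: [11329/72, 1025/12, 9782/63]
L6 α=1/3: [11797/108, 1865/18, 27124/189]
= [109, 104, 144]

at x=1,y=2 over L1,L2,L3,L4,L5,L6:
+L1 (α=1/5) → [41, 226/5, 93/5]
+L2 (α=1/7) → [306/7, 1521/35, 668/35]
+L3 (α=1/4) → [660/7, 5519/70, 501/35]
+L4 (α=5/7) → [2685/49, 21444/245, 27427/245]
+L5 (α=3/8) → [7803/98, 42465/392, 38011/392]
+L6 (α=1/4) → [27035/392, 222259/1568, 120697/1568]
= [69, 142, 77]


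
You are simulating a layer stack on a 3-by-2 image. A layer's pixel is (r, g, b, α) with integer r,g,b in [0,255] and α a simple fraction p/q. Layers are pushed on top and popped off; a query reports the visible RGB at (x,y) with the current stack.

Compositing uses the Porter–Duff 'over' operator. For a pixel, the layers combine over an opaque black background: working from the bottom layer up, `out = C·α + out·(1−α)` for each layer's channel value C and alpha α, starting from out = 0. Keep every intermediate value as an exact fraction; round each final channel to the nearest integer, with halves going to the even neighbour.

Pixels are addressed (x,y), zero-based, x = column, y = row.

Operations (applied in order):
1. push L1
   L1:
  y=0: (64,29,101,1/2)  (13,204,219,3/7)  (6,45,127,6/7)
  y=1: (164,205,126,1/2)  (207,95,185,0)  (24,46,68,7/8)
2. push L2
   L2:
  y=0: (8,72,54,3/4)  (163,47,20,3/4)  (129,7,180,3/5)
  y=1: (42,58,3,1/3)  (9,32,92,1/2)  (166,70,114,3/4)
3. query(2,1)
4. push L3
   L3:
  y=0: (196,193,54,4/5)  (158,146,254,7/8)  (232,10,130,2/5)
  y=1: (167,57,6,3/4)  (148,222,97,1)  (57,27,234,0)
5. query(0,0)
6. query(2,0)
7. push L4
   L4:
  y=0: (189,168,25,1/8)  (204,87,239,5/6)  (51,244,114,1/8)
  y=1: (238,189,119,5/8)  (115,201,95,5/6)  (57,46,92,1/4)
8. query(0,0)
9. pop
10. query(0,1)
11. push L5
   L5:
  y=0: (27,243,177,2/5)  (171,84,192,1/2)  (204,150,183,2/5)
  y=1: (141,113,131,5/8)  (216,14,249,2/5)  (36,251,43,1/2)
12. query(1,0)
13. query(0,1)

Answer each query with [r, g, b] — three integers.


(2,1) stack=L1,L2; from [0,0,0]:
after L1 α=7/8: [21, 161/4, 119/2]
after L2 α=3/4: [519/4, 1001/16, 803/8]
rounded: [130, 63, 100]

at x=0,y=0 over L1,L2,L3:
after L1 α=1/2: [32, 29/2, 101/2]
after L2 α=3/4: [14, 461/8, 425/8]
after L3 α=4/5: [798/5, 6637/40, 2153/40]
= [160, 166, 54]

at x=2,y=0 over L1,L2,L3:
+L1 (α=6/7) → [36/7, 270/7, 762/7]
+L2 (α=3/5) → [2781/35, 687/35, 5304/35]
+L3 (α=2/5) → [24583/175, 2761/175, 25012/175]
= [140, 16, 143]

query (0,0) [L1,L2,L3,L4] — begin 0,0,0
L1 α=1/2: [32, 29/2, 101/2]
L2 α=3/4: [14, 461/8, 425/8]
L3 α=4/5: [798/5, 6637/40, 2153/40]
L4 α=1/8: [6531/40, 53179/320, 16071/320]
→ [163, 166, 50]

(0,1) stack=L1,L2,L3; from [0,0,0]:
L1 α=1/2: [82, 205/2, 63]
L2 α=1/3: [206/3, 263/3, 43]
L3 α=3/4: [1709/12, 194/3, 61/4]
= [142, 65, 15]

(1,0) stack=L1,L2,L3,L5; from [0,0,0]:
L1 α=3/7: [39/7, 612/7, 657/7]
L2 α=3/4: [1731/14, 1599/28, 1077/28]
L3 α=7/8: [17215/112, 30215/224, 50861/224]
L5 α=1/2: [36367/224, 49031/448, 93869/448]
→ [162, 109, 210]

at x=0,y=1 over L1,L2,L3,L5:
after L1 α=1/2: [82, 205/2, 63]
after L2 α=1/3: [206/3, 263/3, 43]
after L3 α=3/4: [1709/12, 194/3, 61/4]
after L5 α=5/8: [4529/32, 759/8, 2803/32]
→ [142, 95, 88]
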